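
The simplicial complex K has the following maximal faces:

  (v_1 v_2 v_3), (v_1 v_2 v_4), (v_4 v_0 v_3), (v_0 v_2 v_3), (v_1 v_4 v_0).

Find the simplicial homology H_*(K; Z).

H_0 = Z,  H_1 = Z,  H_2 = 0.

Take the total order v_0 < v_1 < v_2 < v_3 < v_4 on the vertex set. Then K (dimension 2) consists of the simplices:

  0-simplices (5): [v_0], [v_1], [v_2], [v_3], [v_4]
  1-simplices (10): [v_0,v_1], [v_0,v_2], [v_0,v_3], [v_0,v_4], [v_1,v_2], [v_1,v_3], [v_1,v_4], [v_2,v_3], [v_2,v_4], [v_3,v_4]
  2-simplices (5): [v_0,v_1,v_4], [v_0,v_2,v_3], [v_0,v_3,v_4], [v_1,v_2,v_3], [v_1,v_2,v_4]

giving chain groups C_0 ≅ Z^5, C_1 ≅ Z^10, C_2 ≅ Z^5.

∂_1: C_1 → C_0 maps an edge to its endpoints' difference, ∂[p,q] = q − p. For instance
  ∂[v_2,v_3] = [v_3] − [v_2].
This gives a 5×10 integer matrix of rank 4; reducing to Smith normal form yields diagonal entries (1,1,1,1).

The boundary map ∂_2: C_2 → C_1 maps a triangle to the signed sum of its edges. For instance
  ∂[v_0,v_2,v_3] = [v_2,v_3] − [v_0,v_3] + [v_0,v_2],
  ∂[v_0,v_1,v_4] = [v_1,v_4] − [v_0,v_4] + [v_0,v_1].
The resulting 10×5 matrix has rank 5, and its Smith normal form has invariant factors (1,1,1,1,1).

Reading off H_k = ker ∂_k / im ∂_{k+1}:

  H_0: rank C_0 − rank ∂_1 = 5 − 4 = 1, and the invariant factors of ∂_1 are all 1, so H_0 = Z.
  H_1: rank ker ∂_1 − rank ∂_2 = (10 − 4) − 5 = 1, and the invariant factors of ∂_2 are all 1, so H_1 = Z.
  H_2: rank ker ∂_2 − rank ∂_3 = (5 − 5) − 0 = 0, and there is no ∂_3, so H_2 = 0.

(K is a triangulation of the Möbius band.)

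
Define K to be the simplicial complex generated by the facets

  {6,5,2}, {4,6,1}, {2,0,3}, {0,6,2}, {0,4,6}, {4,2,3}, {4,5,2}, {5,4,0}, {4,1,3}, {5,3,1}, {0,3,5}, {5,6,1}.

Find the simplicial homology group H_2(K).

Fix the vertex order 0 < 1 < 2 < 3 < 4 < 5 < 6 and write every simplex with vertices in increasing order. Then dim K = 2 and the simplices of K are:

  0-simplices (7): [0], [1], [2], [3], [4], [5], [6]
  1-simplices (18): [0,2], [0,3], [0,4], [0,5], [0,6], [1,3], [1,4], [1,5], [1,6], [2,3], [2,4], [2,5], [2,6], [3,4], [3,5], [4,5], [4,6], [5,6]
  2-simplices (12): [0,2,3], [0,2,6], [0,3,5], [0,4,5], [0,4,6], [1,3,4], [1,3,5], [1,4,6], [1,5,6], [2,3,4], [2,4,5], [2,5,6]

so the chain groups are C_0 ≅ Z^7, C_1 ≅ Z^18, C_2 ≅ Z^12.

Boundary ∂_1: C_1 → C_0 is given by ∂[p,q] = [q] − [p]. For instance
  ∂[0,2] = [2] − [0].
As a 7×18 matrix over Z this has rank 6, with invariant factors (1,1,1,1,1,1).

Boundary ∂_2: C_2 → C_1 sends each 2-simplex [p,q,r] to [q,r] − [p,r] + [p,q]. For instance
  ∂[0,4,6] = [4,6] − [0,6] + [0,4],
  ∂[0,2,6] = [2,6] − [0,6] + [0,2].
The 18×12 boundary matrix has rank 12 and Smith normal form diag(1,1,1,1,1,1,1,1,1,1,1,2).

From H_k ≅ ker(∂_k) / im(∂_{k+1}) we obtain:

  H_2: rank ker ∂_2 − rank ∂_3 = (12 − 12) − 0 = 0, and there is no ∂_3, so H_2 = 0.

H_2 = 0.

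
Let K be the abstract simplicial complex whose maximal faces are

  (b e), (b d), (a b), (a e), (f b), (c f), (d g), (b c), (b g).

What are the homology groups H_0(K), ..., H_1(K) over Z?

Take the total order a < b < c < d < e < f < g on the vertex set. Then K (dimension 1) consists of the simplices:

  0-simplices (7): a, b, c, d, e, f, g
  1-simplices (9): ab, ae, bc, bd, be, bf, bg, cf, dg

Hence C_0 ≅ Z^7, C_1 ≅ Z^9.

Boundary ∂_1: C_1 → C_0 maps an edge to its endpoints' difference, ∂[p,q] = q − p. For instance
  ∂dg = g − d.
As a 7×9 matrix over Z this has rank 6, with invariant factors (1,1,1,1,1,1).

Reading off H_k = ker ∂_k / im ∂_{k+1}:

  H_0: rank C_0 − rank ∂_1 = 7 − 6 = 1, and the invariant factors of ∂_1 are all 1, so H_0 = Z.
  H_1: rank ker ∂_1 − rank ∂_2 = (9 − 6) − 0 = 3, and there is no ∂_2, so H_1 = Z^3.

As a check, the Euler characteristic is 7 − 9 = -2, which agrees with 1 − 3 = -2.
(K is a triangulation of a wedge of 3 circles.)

H_0 = Z,  H_1 = Z^3.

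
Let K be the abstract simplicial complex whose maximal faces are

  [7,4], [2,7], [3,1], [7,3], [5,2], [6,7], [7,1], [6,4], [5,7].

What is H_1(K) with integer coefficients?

Take the total order 1 < 2 < 3 < 4 < 5 < 6 < 7 on the vertex set. Then K (dimension 1) consists of the simplices:

  0-simplices (7): [1], [2], [3], [4], [5], [6], [7]
  1-simplices (9): [1,3], [1,7], [2,5], [2,7], [3,7], [4,6], [4,7], [5,7], [6,7]

so the chain groups are C_0 ≅ Z^7, C_1 ≅ Z^9.

∂_1: C_1 → C_0 sends each edge [p,q] (with p < q) to q − p.
As a 7×9 matrix over Z this has rank 6, with invariant factors (1,1,1,1,1,1).

Now H_k = ker ∂_k / im ∂_{k+1}, so:

  H_1: rank ker ∂_1 − rank ∂_2 = (9 − 6) − 0 = 3, and there is no ∂_2, so H_1 ≅ Z^3.

H_1 ≅ Z^3.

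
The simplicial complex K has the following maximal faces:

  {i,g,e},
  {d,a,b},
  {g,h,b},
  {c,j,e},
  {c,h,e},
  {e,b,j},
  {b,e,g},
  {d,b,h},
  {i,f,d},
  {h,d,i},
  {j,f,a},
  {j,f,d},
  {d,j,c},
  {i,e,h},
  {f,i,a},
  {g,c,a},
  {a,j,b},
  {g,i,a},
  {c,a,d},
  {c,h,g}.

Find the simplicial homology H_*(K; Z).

H_0 = Z,  H_1 = Z ⊕ Z/2,  H_2 = 0.

Fix the vertex order a < b < c < d < e < f < g < h < i < j and write every simplex with vertices in increasing order. Then dim K = 2 and the simplices of K are:

  0-simplices (10): a, b, c, d, e, f, g, h, i, j
  1-simplices (30): ab, ac, ad, af, ag, ai, aj, bd, be, bg, bh, bj, cd, ce, cg, ch, cj, df, dh, di, dj, eg, eh, ei, ej, fi, fj, gh, gi, hi
  2-simplices (20): abd, abj, acd, acg, afi, afj, agi, bdh, beg, bej, bgh, cdj, ceh, cej, cgh, dfi, dfj, dhi, egi, ehi

so the chain groups are C_0 ≅ Z^10, C_1 ≅ Z^30, C_2 ≅ Z^20.

The boundary map ∂_1: C_1 → C_0 maps an edge to its endpoints' difference, ∂[p,q] = q − p. For instance
  ∂ag = g − a.
As a 10×30 matrix over Z this has rank 9, with invariant factors (1,1,1,1,1,1,1,1,1).

∂_2: C_2 → C_1 sends each 2-simplex [p,q,r] to [q,r] − [p,r] + [p,q]. For instance
  ∂ehi = hi − ei + eh,
  ∂bdh = dh − bh + bd.
As a 30×20 matrix over Z this has rank 20, with invariant factors (1,1,1,1,1,1,1,1,1,1,1,1,1,1,1,1,1,1,1,2).

From H_k ≅ ker(∂_k) / im(∂_{k+1}) we obtain:

  H_0: rank C_0 − rank ∂_1 = 10 − 9 = 1, and the invariant factors of ∂_1 are all 1, so H_0 ≅ Z.
  H_1: rank ker ∂_1 − rank ∂_2 = (30 − 9) − 20 = 1, and ∂_2 has invariant factor 2 > 1, so H_1 ≅ Z ⊕ Z/2.
  H_2: rank ker ∂_2 − rank ∂_3 = (20 − 20) − 0 = 0, and there is no ∂_3, so H_2 ≅ 0.

As a check, the Euler characteristic is 10 − 30 + 20 = 0, which agrees with 1 − 1 + 0 = 0.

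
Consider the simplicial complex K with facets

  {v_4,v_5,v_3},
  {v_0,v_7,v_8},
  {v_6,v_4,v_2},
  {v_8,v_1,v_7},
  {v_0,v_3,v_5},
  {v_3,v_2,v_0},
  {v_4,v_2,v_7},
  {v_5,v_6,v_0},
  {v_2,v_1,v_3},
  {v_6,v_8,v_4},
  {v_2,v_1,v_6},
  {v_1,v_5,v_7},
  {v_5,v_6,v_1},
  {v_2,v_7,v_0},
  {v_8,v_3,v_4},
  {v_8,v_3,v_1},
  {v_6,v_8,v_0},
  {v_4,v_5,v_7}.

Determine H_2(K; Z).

H_2 = Z.

We work with the vertex ordering v_0 < v_1 < v_2 < v_3 < v_4 < v_5 < v_6 < v_7 < v_8. The simplices of K, each written with vertices in increasing order, are:

  0-simplices (9): [v_0], [v_1], [v_2], [v_3], [v_4], [v_5], [v_6], [v_7], [v_8]
  1-simplices (27): (27 of them)
  2-simplices (18): (18 of them)

so the chain groups are C_0 ≅ Z^9, C_1 ≅ Z^27, C_2 ≅ Z^18.

Boundary ∂_1: C_1 → C_0 maps an edge to its endpoints' difference, ∂[p,q] = q − p. For instance
  ∂[v_7,v_8] = [v_8] − [v_7].
As a 9×27 matrix over Z this has rank 8, with invariant factors (1,1,1,1,1,1,1,1).

Boundary ∂_2: C_2 → C_1 maps a triangle to the signed sum of its edges. For instance
  ∂[v_2,v_4,v_7] = [v_4,v_7] − [v_2,v_7] + [v_2,v_4],
  ∂[v_2,v_4,v_6] = [v_4,v_6] − [v_2,v_6] + [v_2,v_4].
The resulting 27×18 matrix has rank 17, and its Smith normal form has invariant factors (1,1,1,1,1,1,1,1,1,1,1,1,1,1,1,1,1).

From H_k ≅ ker(∂_k) / im(∂_{k+1}) we obtain:

  H_2: rank ker ∂_2 − rank ∂_3 = (18 − 17) − 0 = 1, and there is no ∂_3, so H_2 = Z.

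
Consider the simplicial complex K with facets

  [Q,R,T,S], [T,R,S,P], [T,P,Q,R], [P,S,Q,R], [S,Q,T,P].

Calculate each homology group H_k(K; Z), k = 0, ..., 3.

H_0 = Z,  H_1 = 0,  H_2 = 0,  H_3 = Z.

K has 5 vertices, 10 edges, 10 triangles, 5 3-simplices.
rank ∂_0 = 0, rank ∂_1 = 4 ⇒ b_0 = 5 − 0 − 4 = 1; all invariant factors of ∂_1 are 1 so no torsion. So H_0 = Z.
rank ∂_1 = 4, rank ∂_2 = 6 ⇒ b_1 = 10 − 4 − 6 = 0; all invariant factors of ∂_2 are 1 so no torsion. So H_1 = 0.
rank ∂_2 = 6, rank ∂_3 = 4 ⇒ b_2 = 10 − 6 − 4 = 0; all invariant factors of ∂_3 are 1 so no torsion. So H_2 = 0.
rank ∂_3 = 4, rank ∂_4 = 0 ⇒ b_3 = 5 − 4 − 0 = 1. So H_3 = Z.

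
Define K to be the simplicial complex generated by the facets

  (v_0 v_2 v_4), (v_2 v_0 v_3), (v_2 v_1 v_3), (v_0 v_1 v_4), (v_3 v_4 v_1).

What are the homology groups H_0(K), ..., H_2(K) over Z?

Order the vertices as v_0 < v_1 < v_2 < v_3 < v_4. Listing each simplex with vertices in this order, K has dimension 2 with simplices:

  0-simplices (5): [v_0], [v_1], [v_2], [v_3], [v_4]
  1-simplices (10): [v_0,v_1], [v_0,v_2], [v_0,v_3], [v_0,v_4], [v_1,v_2], [v_1,v_3], [v_1,v_4], [v_2,v_3], [v_2,v_4], [v_3,v_4]
  2-simplices (5): [v_0,v_1,v_4], [v_0,v_2,v_3], [v_0,v_2,v_4], [v_1,v_2,v_3], [v_1,v_3,v_4]

giving chain groups C_0 ≅ Z^5, C_1 ≅ Z^10, C_2 ≅ Z^5.

Boundary ∂_1: C_1 → C_0 is given by ∂[p,q] = [q] − [p].
As a 5×10 matrix over Z this has rank 4, with invariant factors (1,1,1,1).

∂_2: C_2 → C_1 acts by ∂[p,q,r] = [q,r] − [p,r] + [p,q]. For instance
  ∂[v_1,v_3,v_4] = [v_3,v_4] − [v_1,v_4] + [v_1,v_3],
  ∂[v_1,v_2,v_3] = [v_2,v_3] − [v_1,v_3] + [v_1,v_2].
The 10×5 boundary matrix has rank 5 and Smith normal form diag(1,1,1,1,1).

Now H_k = ker ∂_k / im ∂_{k+1}, so:

  H_0: rank C_0 − rank ∂_1 = 5 − 4 = 1, and the invariant factors of ∂_1 are all 1, so H_0 = Z.
  H_1: rank ker ∂_1 − rank ∂_2 = (10 − 4) − 5 = 1, and the invariant factors of ∂_2 are all 1, so H_1 = Z.
  H_2: rank ker ∂_2 − rank ∂_3 = (5 − 5) − 0 = 0, and there is no ∂_3, so H_2 = 0.

(K is a triangulation of the Möbius band.)

H_0 ≅ Z,  H_1 ≅ Z,  H_2 = 0.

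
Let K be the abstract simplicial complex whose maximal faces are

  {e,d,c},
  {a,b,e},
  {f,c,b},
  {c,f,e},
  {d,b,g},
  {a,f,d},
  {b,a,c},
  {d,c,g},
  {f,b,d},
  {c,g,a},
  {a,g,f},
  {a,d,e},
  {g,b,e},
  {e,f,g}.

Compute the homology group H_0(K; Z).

Take the total order a < b < c < d < e < f < g on the vertex set. Then K (dimension 2) consists of the simplices:

  0-simplices (7): a, b, c, d, e, f, g
  1-simplices (21): ab, ac, ad, ae, af, ag, bc, bd, be, bf, bg, cd, ce, cf, cg, de, df, dg, ef, eg, fg
  2-simplices (14): abc, abe, acg, ade, adf, afg, bcf, bdf, bdg, beg, cde, cdg, cef, efg

giving chain groups C_0 ≅ Z^7, C_1 ≅ Z^21, C_2 ≅ Z^14.

∂_1: C_1 → C_0 sends each edge [p,q] (with p < q) to q − p. For instance
  ∂cd = d − c.
The 7×21 boundary matrix has rank 6 and Smith normal form diag(1,1,1,1,1,1).

Boundary ∂_2: C_2 → C_1 acts by ∂[p,q,r] = [q,r] − [p,r] + [p,q]. For instance
  ∂beg = eg − bg + be,
  ∂bdg = dg − bg + bd.
The 21×14 boundary matrix has rank 13 and Smith normal form diag(1,1,1,1,1,1,1,1,1,1,1,1,1).

From H_k ≅ ker(∂_k) / im(∂_{k+1}) we obtain:

  H_0: rank C_0 − rank ∂_1 = 7 − 6 = 1, and the invariant factors of ∂_1 are all 1, so H_0 ≅ Z.

(K is a triangulation of the torus T^2.)

H_0 ≅ Z.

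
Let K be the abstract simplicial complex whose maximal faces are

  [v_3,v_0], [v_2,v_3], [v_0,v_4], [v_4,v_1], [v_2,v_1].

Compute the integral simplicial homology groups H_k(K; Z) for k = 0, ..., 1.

We work with the vertex ordering v_0 < v_1 < v_2 < v_3 < v_4. The simplices of K, each written with vertices in increasing order, are:

  0-simplices (5): [v_0], [v_1], [v_2], [v_3], [v_4]
  1-simplices (5): [v_0,v_3], [v_0,v_4], [v_1,v_2], [v_1,v_4], [v_2,v_3]

giving chain groups C_0 ≅ Z^5, C_1 ≅ Z^5.

The boundary map ∂_1: C_1 → C_0 maps an edge to its endpoints' difference, ∂[p,q] = q − p.
The 5×5 boundary matrix has rank 4 and Smith normal form diag(1,1,1,1).

From H_k ≅ ker(∂_k) / im(∂_{k+1}) we obtain:

  H_0: rank C_0 − rank ∂_1 = 5 − 4 = 1, and the invariant factors of ∂_1 are all 1, so H_0 = Z.
  H_1: rank ker ∂_1 − rank ∂_2 = (5 − 4) − 0 = 1, and there is no ∂_2, so H_1 = Z.

H_0 = Z,  H_1 = Z.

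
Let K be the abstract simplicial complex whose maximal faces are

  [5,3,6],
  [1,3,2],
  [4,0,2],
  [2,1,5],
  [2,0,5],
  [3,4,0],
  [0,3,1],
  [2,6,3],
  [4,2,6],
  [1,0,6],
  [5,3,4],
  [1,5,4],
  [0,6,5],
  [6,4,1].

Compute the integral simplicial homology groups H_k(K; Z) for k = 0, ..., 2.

H_0 = Z,  H_1 = Z^2,  H_2 = Z.

Order the vertices as 0 < 1 < 2 < 3 < 4 < 5 < 6. Listing each simplex with vertices in this order, K has dimension 2 with simplices:

  0-simplices (7): [0], [1], [2], [3], [4], [5], [6]
  1-simplices (21): [0,1], [0,2], [0,3], [0,4], [0,5], [0,6], [1,2], [1,3], [1,4], [1,5], [1,6], [2,3], [2,4], [2,5], [2,6], [3,4], [3,5], [3,6], [4,5], [4,6], [5,6]
  2-simplices (14): [0,1,3], [0,1,6], [0,2,4], [0,2,5], [0,3,4], [0,5,6], [1,2,3], [1,2,5], [1,4,5], [1,4,6], [2,3,6], [2,4,6], [3,4,5], [3,5,6]

so the chain groups are C_0 ≅ Z^7, C_1 ≅ Z^21, C_2 ≅ Z^14.

∂_1: C_1 → C_0 sends each edge [p,q] (with p < q) to q − p.
The 7×21 boundary matrix has rank 6 and Smith normal form diag(1,1,1,1,1,1).

Boundary ∂_2: C_2 → C_1 maps a triangle to the signed sum of its edges. For instance
  ∂[0,2,4] = [2,4] − [0,4] + [0,2],
  ∂[1,2,5] = [2,5] − [1,5] + [1,2].
The 21×14 boundary matrix has rank 13 and Smith normal form diag(1,1,1,1,1,1,1,1,1,1,1,1,1).

Now H_k = ker ∂_k / im ∂_{k+1}, so:

  H_0: rank C_0 − rank ∂_1 = 7 − 6 = 1, and the invariant factors of ∂_1 are all 1, so H_0 ≅ Z.
  H_1: rank ker ∂_1 − rank ∂_2 = (21 − 6) − 13 = 2, and the invariant factors of ∂_2 are all 1, so H_1 ≅ Z^2.
  H_2: rank ker ∂_2 − rank ∂_3 = (14 − 13) − 0 = 1, and there is no ∂_3, so H_2 ≅ Z.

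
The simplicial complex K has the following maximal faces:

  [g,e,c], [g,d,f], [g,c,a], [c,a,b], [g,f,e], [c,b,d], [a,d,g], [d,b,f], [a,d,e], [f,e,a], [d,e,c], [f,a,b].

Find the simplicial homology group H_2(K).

K has 7 vertices, 18 edges, 12 triangles.
rank ∂_2 = 12, rank ∂_3 = 0 ⇒ b_2 = 12 − 12 − 0 = 0. So H_2 = 0.

H_2 ≅ 0.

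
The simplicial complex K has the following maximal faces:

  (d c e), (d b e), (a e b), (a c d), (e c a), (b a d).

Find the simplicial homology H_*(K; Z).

Fix the vertex order a < b < c < d < e and write every simplex with vertices in increasing order. Then dim K = 2 and the simplices of K are:

  0-simplices (5): a, b, c, d, e
  1-simplices (9): ab, ac, ad, ae, bd, be, cd, ce, de
  2-simplices (6): abd, abe, acd, ace, bde, cde

Hence C_0 ≅ Z^5, C_1 ≅ Z^9, C_2 ≅ Z^6.

The boundary map ∂_1: C_1 → C_0 maps an edge to its endpoints' difference, ∂[p,q] = q − p. For instance
  ∂de = e − d.
The resulting 5×9 matrix has rank 4, and its Smith normal form has invariant factors (1,1,1,1).

∂_2: C_2 → C_1 sends each 2-simplex [p,q,r] to [q,r] − [p,r] + [p,q]. For instance
  ∂abe = be − ae + ab,
  ∂bde = de − be + bd.
The 9×6 boundary matrix has rank 5 and Smith normal form diag(1,1,1,1,1).

Reading off H_k = ker ∂_k / im ∂_{k+1}:

  H_0: rank C_0 − rank ∂_1 = 5 − 4 = 1, and the invariant factors of ∂_1 are all 1, so H_0 = Z.
  H_1: rank ker ∂_1 − rank ∂_2 = (9 − 4) − 5 = 0, and the invariant factors of ∂_2 are all 1, so H_1 = 0.
  H_2: rank ker ∂_2 − rank ∂_3 = (6 − 5) − 0 = 1, and there is no ∂_3, so H_2 = Z.

(K is a triangulation of the 2-sphere S^2.)

H_0 = Z,  H_1 = 0,  H_2 = Z.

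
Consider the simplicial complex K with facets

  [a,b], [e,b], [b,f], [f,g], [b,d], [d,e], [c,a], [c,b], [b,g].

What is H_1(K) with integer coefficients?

K has 7 vertices, 9 edges.
rank ∂_1 = 6, rank ∂_2 = 0 ⇒ b_1 = 9 − 6 − 0 = 3. So H_1 ≅ Z^3.

H_1 = Z^3.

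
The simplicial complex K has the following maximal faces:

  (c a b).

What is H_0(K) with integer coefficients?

Fix the vertex order a < b < c and write every simplex with vertices in increasing order. Then dim K = 2 and the simplices of K are:

  0-simplices (3): a, b, c
  1-simplices (3): ab, ac, bc
  2-simplices (1): abc

giving chain groups C_0 ≅ Z^3, C_1 ≅ Z^3, C_2 ≅ Z^1.

The boundary map ∂_1: C_1 → C_0 is given by ∂[p,q] = [q] − [p]. For instance
  ∂bc = c − b.
The resulting 3×3 matrix has rank 2, and its Smith normal form has invariant factors (1,1).

∂_2: C_2 → C_1 maps a triangle to the signed sum of its edges. For instance
  ∂abc = bc − ac + ab.
This gives a 3×1 integer matrix of rank 1; reducing to Smith normal form yields diagonal entries (1).

Computing H_k = (kernel of ∂_k) / (image of ∂_{k+1}):

  H_0: rank C_0 − rank ∂_1 = 3 − 2 = 1, and the invariant factors of ∂_1 are all 1, so H_0 = Z.

(K is a triangulation of the 2-simplex.)

H_0 = Z.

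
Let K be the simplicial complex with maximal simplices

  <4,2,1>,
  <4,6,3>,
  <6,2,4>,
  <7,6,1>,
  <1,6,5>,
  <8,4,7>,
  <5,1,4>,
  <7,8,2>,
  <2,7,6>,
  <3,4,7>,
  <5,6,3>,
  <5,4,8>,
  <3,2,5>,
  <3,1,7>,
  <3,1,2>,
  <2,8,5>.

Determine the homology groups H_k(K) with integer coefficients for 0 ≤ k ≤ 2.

Take the total order 1 < 2 < 3 < 4 < 5 < 6 < 7 < 8 on the vertex set. Then K (dimension 2) consists of the simplices:

  0-simplices (8): [1], [2], [3], [4], [5], [6], [7], [8]
  1-simplices (24): (24 of them)
  2-simplices (16): [1,2,3], [1,2,4], [1,3,7], [1,4,5], [1,5,6], [1,6,7], [2,3,5], [2,4,6], [2,5,8], [2,6,7], [2,7,8], [3,4,6], [3,4,7], [3,5,6], [4,5,8], [4,7,8]

so the chain groups are C_0 ≅ Z^8, C_1 ≅ Z^24, C_2 ≅ Z^16.

Boundary ∂_1: C_1 → C_0 maps an edge to its endpoints' difference, ∂[p,q] = q − p. For instance
  ∂[4,8] = [8] − [4].
This gives a 8×24 integer matrix of rank 7; reducing to Smith normal form yields diagonal entries (1,1,1,1,1,1,1).

∂_2: C_2 → C_1 maps a triangle to the signed sum of its edges. For instance
  ∂[1,4,5] = [4,5] − [1,5] + [1,4],
  ∂[1,3,7] = [3,7] − [1,7] + [1,3].
This gives a 24×16 integer matrix of rank 15; reducing to Smith normal form yields diagonal entries (1,1,1,1,1,1,1,1,1,1,1,1,1,1,1).

Now H_k = ker ∂_k / im ∂_{k+1}, so:

  H_0: rank C_0 − rank ∂_1 = 8 − 7 = 1, and the invariant factors of ∂_1 are all 1, so H_0 ≅ Z.
  H_1: rank ker ∂_1 − rank ∂_2 = (24 − 7) − 15 = 2, and the invariant factors of ∂_2 are all 1, so H_1 ≅ Z^2.
  H_2: rank ker ∂_2 − rank ∂_3 = (16 − 15) − 0 = 1, and there is no ∂_3, so H_2 ≅ Z.

H_0 = Z,  H_1 = Z^2,  H_2 = Z.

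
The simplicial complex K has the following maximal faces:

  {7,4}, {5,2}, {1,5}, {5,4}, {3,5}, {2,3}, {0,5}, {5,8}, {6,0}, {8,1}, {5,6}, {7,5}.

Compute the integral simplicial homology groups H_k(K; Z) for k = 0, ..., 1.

H_0 = Z,  H_1 = Z^4.

We work with the vertex ordering 0 < 1 < 2 < 3 < 4 < 5 < 6 < 7 < 8. The simplices of K, each written with vertices in increasing order, are:

  0-simplices (9): [0], [1], [2], [3], [4], [5], [6], [7], [8]
  1-simplices (12): [0,5], [0,6], [1,5], [1,8], [2,3], [2,5], [3,5], [4,5], [4,7], [5,6], [5,7], [5,8]

Hence C_0 ≅ Z^9, C_1 ≅ Z^12.

Boundary ∂_1: C_1 → C_0 sends each edge [p,q] (with p < q) to q − p. For instance
  ∂[0,5] = [5] − [0].
As a 9×12 matrix over Z this has rank 8, with invariant factors (1,1,1,1,1,1,1,1).

Computing H_k = (kernel of ∂_k) / (image of ∂_{k+1}):

  H_0: rank C_0 − rank ∂_1 = 9 − 8 = 1, and the invariant factors of ∂_1 are all 1, so H_0 = Z.
  H_1: rank ker ∂_1 − rank ∂_2 = (12 − 8) − 0 = 4, and there is no ∂_2, so H_1 = Z^4.

As a check, the Euler characteristic is 9 − 12 = -3, which agrees with 1 − 4 = -3.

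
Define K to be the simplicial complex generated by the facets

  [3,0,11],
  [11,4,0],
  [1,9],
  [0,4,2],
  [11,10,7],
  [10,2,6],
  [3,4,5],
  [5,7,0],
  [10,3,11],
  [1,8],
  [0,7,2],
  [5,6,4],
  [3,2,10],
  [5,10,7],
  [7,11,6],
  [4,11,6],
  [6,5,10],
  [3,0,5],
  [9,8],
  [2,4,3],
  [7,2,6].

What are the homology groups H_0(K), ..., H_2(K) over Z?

H_0 ≅ Z^2,  H_1 ≅ Z^2 × Z/2,  H_2 = 0.

We work with the vertex ordering 0 < 1 < 2 < 3 < 4 < 5 < 6 < 7 < 8 < 9 < 10 < 11. The simplices of K, each written with vertices in increasing order, are:

  0-simplices (12): [0], [1], [2], [3], [4], [5], [6], [7], [8], [9], [10], [11]
  1-simplices (30): (30 of them)
  2-simplices (18): (18 of them)

giving chain groups C_0 ≅ Z^12, C_1 ≅ Z^30, C_2 ≅ Z^18.

∂_1: C_1 → C_0 sends each edge [p,q] (with p < q) to q − p. For instance
  ∂[10,11] = [11] − [10].
The resulting 12×30 matrix has rank 10, and its Smith normal form has invariant factors (1,1,1,1,1,1,1,1,1,1).

The boundary map ∂_2: C_2 → C_1 sends each 2-simplex [p,q,r] to [q,r] − [p,r] + [p,q]. For instance
  ∂[4,5,6] = [5,6] − [4,6] + [4,5],
  ∂[6,7,11] = [7,11] − [6,11] + [6,7].
This gives a 30×18 integer matrix of rank 18; reducing to Smith normal form yields diagonal entries (1,1,1,1,1,1,1,1,1,1,1,1,1,1,1,1,1,2).

Computing H_k = (kernel of ∂_k) / (image of ∂_{k+1}):

  H_0: rank C_0 − rank ∂_1 = 12 − 10 = 2, and the invariant factors of ∂_1 are all 1, so H_0 = Z^2.
  H_1: rank ker ∂_1 − rank ∂_2 = (30 − 10) − 18 = 2, and ∂_2 has invariant factor 2 > 1, so H_1 = Z^2 × Z/2.
  H_2: rank ker ∂_2 − rank ∂_3 = (18 − 18) − 0 = 0, and there is no ∂_3, so H_2 = 0.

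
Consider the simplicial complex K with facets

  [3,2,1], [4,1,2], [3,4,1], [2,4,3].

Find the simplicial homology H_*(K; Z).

H_0 ≅ Z,  H_1 = 0,  H_2 ≅ Z.

We work with the vertex ordering 1 < 2 < 3 < 4. The simplices of K, each written with vertices in increasing order, are:

  0-simplices (4): [1], [2], [3], [4]
  1-simplices (6): [1,2], [1,3], [1,4], [2,3], [2,4], [3,4]
  2-simplices (4): [1,2,3], [1,2,4], [1,3,4], [2,3,4]

Hence C_0 ≅ Z^4, C_1 ≅ Z^6, C_2 ≅ Z^4.

∂_1: C_1 → C_0 sends each edge [p,q] (with p < q) to q − p.
The resulting 4×6 matrix has rank 3, and its Smith normal form has invariant factors (1,1,1).

Boundary ∂_2: C_2 → C_1 acts by ∂[p,q,r] = [q,r] − [p,r] + [p,q]. For instance
  ∂[1,2,4] = [2,4] − [1,4] + [1,2],
  ∂[2,3,4] = [3,4] − [2,4] + [2,3].
The resulting 6×4 matrix has rank 3, and its Smith normal form has invariant factors (1,1,1).

From H_k ≅ ker(∂_k) / im(∂_{k+1}) we obtain:

  H_0: rank C_0 − rank ∂_1 = 4 − 3 = 1, and the invariant factors of ∂_1 are all 1, so H_0 ≅ Z.
  H_1: rank ker ∂_1 − rank ∂_2 = (6 − 3) − 3 = 0, and the invariant factors of ∂_2 are all 1, so H_1 ≅ 0.
  H_2: rank ker ∂_2 − rank ∂_3 = (4 − 3) − 0 = 1, and there is no ∂_3, so H_2 ≅ Z.

As a check, the Euler characteristic is 4 − 6 + 4 = 2, which agrees with 1 − 0 + 1 = 2.
(K is a triangulation of the 2-sphere S^2.)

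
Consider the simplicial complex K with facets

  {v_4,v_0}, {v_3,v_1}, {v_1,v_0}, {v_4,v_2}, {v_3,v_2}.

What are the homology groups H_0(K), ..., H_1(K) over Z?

H_0 = Z,  H_1 = Z.

We work with the vertex ordering v_0 < v_1 < v_2 < v_3 < v_4. The simplices of K, each written with vertices in increasing order, are:

  0-simplices (5): [v_0], [v_1], [v_2], [v_3], [v_4]
  1-simplices (5): [v_0,v_1], [v_0,v_4], [v_1,v_3], [v_2,v_3], [v_2,v_4]

giving chain groups C_0 ≅ Z^5, C_1 ≅ Z^5.

∂_1: C_1 → C_0 sends each edge [p,q] (with p < q) to q − p.
This gives a 5×5 integer matrix of rank 4; reducing to Smith normal form yields diagonal entries (1,1,1,1).

Computing H_k = (kernel of ∂_k) / (image of ∂_{k+1}):

  H_0: rank C_0 − rank ∂_1 = 5 − 4 = 1, and the invariant factors of ∂_1 are all 1, so H_0 ≅ Z.
  H_1: rank ker ∂_1 − rank ∂_2 = (5 − 4) − 0 = 1, and there is no ∂_2, so H_1 ≅ Z.

(K is a triangulation of the circle S^1.)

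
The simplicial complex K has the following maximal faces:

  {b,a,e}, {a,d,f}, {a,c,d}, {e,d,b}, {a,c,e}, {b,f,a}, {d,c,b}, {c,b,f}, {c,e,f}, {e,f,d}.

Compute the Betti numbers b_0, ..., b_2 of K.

Take the total order a < b < c < d < e < f on the vertex set. Then K (dimension 2) consists of the simplices:

  0-simplices (6): a, b, c, d, e, f
  1-simplices (15): ab, ac, ad, ae, af, bc, bd, be, bf, cd, ce, cf, de, df, ef
  2-simplices (10): abe, abf, acd, ace, adf, bcd, bcf, bde, cef, def

Hence C_0 ≅ Z^6, C_1 ≅ Z^15, C_2 ≅ Z^10.

∂_1: C_1 → C_0 sends each edge [p,q] (with p < q) to q − p.
This gives a 6×15 integer matrix of rank 5; reducing to Smith normal form yields diagonal entries (1,1,1,1,1).

Boundary ∂_2: C_2 → C_1 acts by ∂[p,q,r] = [q,r] − [p,r] + [p,q]. For instance
  ∂bde = de − be + bd,
  ∂ace = ce − ae + ac.
This gives a 15×10 integer matrix of rank 10; reducing to Smith normal form yields diagonal entries (1,1,1,1,1,1,1,1,1,2).

Computing H_k = (kernel of ∂_k) / (image of ∂_{k+1}):

  H_0: rank C_0 − rank ∂_1 = 6 − 5 = 1, and the invariant factors of ∂_1 are all 1, so H_0 = Z.
  H_1: rank ker ∂_1 − rank ∂_2 = (15 − 5) − 10 = 0, and ∂_2 has invariant factor 2 > 1, so H_1 = Z/2Z.
  H_2: rank ker ∂_2 − rank ∂_3 = (10 − 10) − 0 = 0, and there is no ∂_3, so H_2 = 0.

Hence the Betti numbers are b_0 = 1, b_1 = 0, b_2 = 0.

b_0 = 1, b_1 = 0, b_2 = 0.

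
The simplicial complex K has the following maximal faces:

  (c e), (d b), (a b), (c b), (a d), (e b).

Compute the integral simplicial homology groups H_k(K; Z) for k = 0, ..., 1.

Order the vertices as a < b < c < d < e. Listing each simplex with vertices in this order, K has dimension 1 with simplices:

  0-simplices (5): a, b, c, d, e
  1-simplices (6): ab, ad, bc, bd, be, ce

Hence C_0 ≅ Z^5, C_1 ≅ Z^6.

The boundary map ∂_1: C_1 → C_0 sends each edge [p,q] (with p < q) to q − p. For instance
  ∂be = e − b.
As a 5×6 matrix over Z this has rank 4, with invariant factors (1,1,1,1).

Now H_k = ker ∂_k / im ∂_{k+1}, so:

  H_0: rank C_0 − rank ∂_1 = 5 − 4 = 1, and the invariant factors of ∂_1 are all 1, so H_0 = Z.
  H_1: rank ker ∂_1 − rank ∂_2 = (6 − 4) − 0 = 2, and there is no ∂_2, so H_1 = Z^2.

H_0 ≅ Z,  H_1 ≅ Z^2.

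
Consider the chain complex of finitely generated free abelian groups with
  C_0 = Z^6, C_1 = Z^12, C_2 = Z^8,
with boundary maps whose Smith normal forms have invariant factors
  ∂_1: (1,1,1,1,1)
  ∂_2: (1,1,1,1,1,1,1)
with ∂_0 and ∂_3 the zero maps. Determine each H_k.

H_0: b_0 = 6 − 0 − 5 = 1; torsion from ∂_1 factors > 1: none. So H_0 = Z.
H_1: b_1 = 12 − 5 − 7 = 0; torsion from ∂_2 factors > 1: none. So H_1 = 0.
H_2: b_2 = 8 − 7 − 0 = 1; torsion from ∂_3 factors > 1: none. So H_2 = Z.

H_0 = Z,  H_1 = 0,  H_2 = Z.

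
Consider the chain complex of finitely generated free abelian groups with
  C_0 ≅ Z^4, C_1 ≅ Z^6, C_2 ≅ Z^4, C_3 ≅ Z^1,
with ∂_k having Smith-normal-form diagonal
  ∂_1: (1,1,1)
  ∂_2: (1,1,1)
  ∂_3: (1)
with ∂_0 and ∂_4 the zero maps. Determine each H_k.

H_0: b_0 = 4 − 0 − 3 = 1; torsion from ∂_1 factors > 1: none. So H_0 = Z.
H_1: b_1 = 6 − 3 − 3 = 0; torsion from ∂_2 factors > 1: none. So H_1 = 0.
H_2: b_2 = 4 − 3 − 1 = 0; torsion from ∂_3 factors > 1: none. So H_2 = 0.
H_3: b_3 = 1 − 1 − 0 = 0; torsion from ∂_4 factors > 1: none. So H_3 = 0.

H_0 = Z,  H_1 = 0,  H_2 = 0,  H_3 = 0.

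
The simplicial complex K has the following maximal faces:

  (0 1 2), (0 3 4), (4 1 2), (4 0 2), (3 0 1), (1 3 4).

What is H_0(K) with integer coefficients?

H_0 ≅ Z.

Take the total order 0 < 1 < 2 < 3 < 4 on the vertex set. Then K (dimension 2) consists of the simplices:

  0-simplices (5): [0], [1], [2], [3], [4]
  1-simplices (9): [0,1], [0,2], [0,3], [0,4], [1,2], [1,3], [1,4], [2,4], [3,4]
  2-simplices (6): [0,1,2], [0,1,3], [0,2,4], [0,3,4], [1,2,4], [1,3,4]

giving chain groups C_0 ≅ Z^5, C_1 ≅ Z^9, C_2 ≅ Z^6.

Boundary ∂_1: C_1 → C_0 sends each edge [p,q] (with p < q) to q − p. For instance
  ∂[1,2] = [2] − [1].
The resulting 5×9 matrix has rank 4, and its Smith normal form has invariant factors (1,1,1,1).

∂_2: C_2 → C_1 maps a triangle to the signed sum of its edges. For instance
  ∂[0,3,4] = [3,4] − [0,4] + [0,3],
  ∂[0,2,4] = [2,4] − [0,4] + [0,2].
This gives a 9×6 integer matrix of rank 5; reducing to Smith normal form yields diagonal entries (1,1,1,1,1).

Reading off H_k = ker ∂_k / im ∂_{k+1}:

  H_0: rank C_0 − rank ∂_1 = 5 − 4 = 1, and the invariant factors of ∂_1 are all 1, so H_0 = Z.

(K is a triangulation of the 2-sphere S^2.)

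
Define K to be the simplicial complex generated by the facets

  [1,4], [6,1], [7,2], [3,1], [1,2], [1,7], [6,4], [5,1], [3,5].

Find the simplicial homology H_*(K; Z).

Fix the vertex order 1 < 2 < 3 < 4 < 5 < 6 < 7 and write every simplex with vertices in increasing order. Then dim K = 1 and the simplices of K are:

  0-simplices (7): [1], [2], [3], [4], [5], [6], [7]
  1-simplices (9): [1,2], [1,3], [1,4], [1,5], [1,6], [1,7], [2,7], [3,5], [4,6]

giving chain groups C_0 ≅ Z^7, C_1 ≅ Z^9.

The boundary map ∂_1: C_1 → C_0 maps an edge to its endpoints' difference, ∂[p,q] = q − p. For instance
  ∂[3,5] = [5] − [3].
This gives a 7×9 integer matrix of rank 6; reducing to Smith normal form yields diagonal entries (1,1,1,1,1,1).

Now H_k = ker ∂_k / im ∂_{k+1}, so:

  H_0: rank C_0 − rank ∂_1 = 7 − 6 = 1, and the invariant factors of ∂_1 are all 1, so H_0 ≅ Z.
  H_1: rank ker ∂_1 − rank ∂_2 = (9 − 6) − 0 = 3, and there is no ∂_2, so H_1 ≅ Z^3.

H_0 = Z,  H_1 = Z^3.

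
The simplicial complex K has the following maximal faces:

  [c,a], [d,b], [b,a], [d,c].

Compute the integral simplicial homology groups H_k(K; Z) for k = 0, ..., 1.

Order the vertices as a < b < c < d. Listing each simplex with vertices in this order, K has dimension 1 with simplices:

  0-simplices (4): a, b, c, d
  1-simplices (4): ab, ac, bd, cd

Hence C_0 ≅ Z^4, C_1 ≅ Z^4.

The boundary map ∂_1: C_1 → C_0 is given by ∂[p,q] = [q] − [p]. For instance
  ∂ab = b − a.
This gives a 4×4 integer matrix of rank 3; reducing to Smith normal form yields diagonal entries (1,1,1).

Now H_k = ker ∂_k / im ∂_{k+1}, so:

  H_0: rank C_0 − rank ∂_1 = 4 − 3 = 1, and the invariant factors of ∂_1 are all 1, so H_0 = Z.
  H_1: rank ker ∂_1 − rank ∂_2 = (4 − 3) − 0 = 1, and there is no ∂_2, so H_1 = Z.

As a check, the Euler characteristic is 4 − 4 = 0, which agrees with 1 − 1 = 0.
(K is a triangulation of the circle S^1.)

H_0 ≅ Z,  H_1 ≅ Z.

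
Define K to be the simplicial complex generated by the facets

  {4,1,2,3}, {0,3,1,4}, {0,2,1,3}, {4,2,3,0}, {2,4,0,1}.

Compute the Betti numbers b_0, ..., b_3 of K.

We work with the vertex ordering 0 < 1 < 2 < 3 < 4. The simplices of K, each written with vertices in increasing order, are:

  0-simplices (5): [0], [1], [2], [3], [4]
  1-simplices (10): [0,1], [0,2], [0,3], [0,4], [1,2], [1,3], [1,4], [2,3], [2,4], [3,4]
  2-simplices (10): [0,1,2], [0,1,3], [0,1,4], [0,2,3], [0,2,4], [0,3,4], [1,2,3], [1,2,4], [1,3,4], [2,3,4]
  3-simplices (5): [0,1,2,3], [0,1,2,4], [0,1,3,4], [0,2,3,4], [1,2,3,4]

giving chain groups C_0 ≅ Z^5, C_1 ≅ Z^10, C_2 ≅ Z^10, C_3 ≅ Z^5.

∂_1: C_1 → C_0 maps an edge to its endpoints' difference, ∂[p,q] = q − p. For instance
  ∂[1,4] = [4] − [1].
The 5×10 boundary matrix has rank 4 and Smith normal form diag(1,1,1,1).

Boundary ∂_2: C_2 → C_1 maps a triangle to the signed sum of its edges. For instance
  ∂[0,3,4] = [3,4] − [0,4] + [0,3],
  ∂[0,1,2] = [1,2] − [0,2] + [0,1].
The 10×10 boundary matrix has rank 6 and Smith normal form diag(1,1,1,1,1,1).

Boundary ∂_3: C_3 → C_2 sends each 3-simplex σ to the alternating sum Σ_i (−1)^i (σ with its i-th vertex removed). For instance
  ∂[0,1,2,4] = [1,2,4] − [0,2,4] + [0,1,4] − [0,1,2],
  ∂[0,1,2,3] = [1,2,3] − [0,2,3] + [0,1,3] − [0,1,2].
The 10×5 boundary matrix has rank 4 and Smith normal form diag(1,1,1,1).

From H_k ≅ ker(∂_k) / im(∂_{k+1}) we obtain:

  H_0: rank C_0 − rank ∂_1 = 5 − 4 = 1, and the invariant factors of ∂_1 are all 1, so H_0 ≅ Z.
  H_1: rank ker ∂_1 − rank ∂_2 = (10 − 4) − 6 = 0, and the invariant factors of ∂_2 are all 1, so H_1 ≅ 0.
  H_2: rank ker ∂_2 − rank ∂_3 = (10 − 6) − 4 = 0, and the invariant factors of ∂_3 are all 1, so H_2 ≅ 0.
  H_3: rank ker ∂_3 − rank ∂_4 = (5 − 4) − 0 = 1, and there is no ∂_4, so H_3 ≅ Z.

Hence the Betti numbers are b_0 = 1, b_1 = 0, b_2 = 0, b_3 = 1.

b_0 = 1, b_1 = 0, b_2 = 0, b_3 = 1.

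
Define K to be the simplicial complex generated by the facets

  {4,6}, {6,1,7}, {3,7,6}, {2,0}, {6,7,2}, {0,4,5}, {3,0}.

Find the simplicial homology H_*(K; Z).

K has 8 vertices, 13 edges, 4 triangles.
rank ∂_0 = 0, rank ∂_1 = 7 ⇒ b_0 = 8 − 0 − 7 = 1; all invariant factors of ∂_1 are 1 so no torsion. So H_0 ≅ Z.
rank ∂_1 = 7, rank ∂_2 = 4 ⇒ b_1 = 13 − 7 − 4 = 2; all invariant factors of ∂_2 are 1 so no torsion. So H_1 ≅ Z^2.
rank ∂_2 = 4, rank ∂_3 = 0 ⇒ b_2 = 4 − 4 − 0 = 0. So H_2 ≅ 0.

H_0 = Z,  H_1 = Z^2,  H_2 = 0.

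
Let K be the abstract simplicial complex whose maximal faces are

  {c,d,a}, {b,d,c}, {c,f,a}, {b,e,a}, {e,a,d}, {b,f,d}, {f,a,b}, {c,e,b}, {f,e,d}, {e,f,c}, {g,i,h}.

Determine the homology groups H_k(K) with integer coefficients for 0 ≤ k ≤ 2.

Take the total order a < b < c < d < e < f < g < h < i on the vertex set. Then K (dimension 2) consists of the simplices:

  0-simplices (9): a, b, c, d, e, f, g, h, i
  1-simplices (18): ab, ac, ad, ae, af, bc, bd, be, bf, cd, ce, cf, de, df, ef, gh, gi, hi
  2-simplices (11): abe, abf, acd, acf, ade, bcd, bce, bdf, cef, def, ghi

Hence C_0 ≅ Z^9, C_1 ≅ Z^18, C_2 ≅ Z^11.

∂_1: C_1 → C_0 maps an edge to its endpoints' difference, ∂[p,q] = q − p.
The 9×18 boundary matrix has rank 7 and Smith normal form diag(1,1,1,1,1,1,1).

∂_2: C_2 → C_1 maps a triangle to the signed sum of its edges. For instance
  ∂cef = ef − cf + ce,
  ∂acf = cf − af + ac.
The 18×11 boundary matrix has rank 11 and Smith normal form diag(1,1,1,1,1,1,1,1,1,1,2).

Reading off H_k = ker ∂_k / im ∂_{k+1}:

  H_0: rank C_0 − rank ∂_1 = 9 − 7 = 2, and the invariant factors of ∂_1 are all 1, so H_0 ≅ Z^2.
  H_1: rank ker ∂_1 − rank ∂_2 = (18 − 7) − 11 = 0, and ∂_2 has invariant factor 2 > 1, so H_1 ≅ Z/2Z.
  H_2: rank ker ∂_2 − rank ∂_3 = (11 − 11) − 0 = 0, and there is no ∂_3, so H_2 ≅ 0.

H_0 = Z^2,  H_1 = Z/2Z,  H_2 = 0.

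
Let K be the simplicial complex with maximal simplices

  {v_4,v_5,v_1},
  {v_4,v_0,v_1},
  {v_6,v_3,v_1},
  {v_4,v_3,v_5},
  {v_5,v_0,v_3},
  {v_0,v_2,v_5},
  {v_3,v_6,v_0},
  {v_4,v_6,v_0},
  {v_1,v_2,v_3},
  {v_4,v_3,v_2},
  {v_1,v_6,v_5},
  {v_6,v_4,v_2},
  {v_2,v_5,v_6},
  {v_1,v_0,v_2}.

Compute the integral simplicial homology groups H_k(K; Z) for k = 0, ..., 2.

Take the total order v_0 < v_1 < v_2 < v_3 < v_4 < v_5 < v_6 on the vertex set. Then K (dimension 2) consists of the simplices:

  0-simplices (7): [v_0], [v_1], [v_2], [v_3], [v_4], [v_5], [v_6]
  1-simplices (21): (21 of them)
  2-simplices (14): (14 of them)

giving chain groups C_0 ≅ Z^7, C_1 ≅ Z^21, C_2 ≅ Z^14.

∂_1: C_1 → C_0 is given by ∂[p,q] = [q] − [p]. For instance
  ∂[v_2,v_3] = [v_3] − [v_2].
The resulting 7×21 matrix has rank 6, and its Smith normal form has invariant factors (1,1,1,1,1,1).

∂_2: C_2 → C_1 maps a triangle to the signed sum of its edges. For instance
  ∂[v_0,v_2,v_5] = [v_2,v_5] − [v_0,v_5] + [v_0,v_2],
  ∂[v_0,v_4,v_6] = [v_4,v_6] − [v_0,v_6] + [v_0,v_4].
The 21×14 boundary matrix has rank 13 and Smith normal form diag(1,1,1,1,1,1,1,1,1,1,1,1,1).

Computing H_k = (kernel of ∂_k) / (image of ∂_{k+1}):

  H_0: rank C_0 − rank ∂_1 = 7 − 6 = 1, and the invariant factors of ∂_1 are all 1, so H_0 = Z.
  H_1: rank ker ∂_1 − rank ∂_2 = (21 − 6) − 13 = 2, and the invariant factors of ∂_2 are all 1, so H_1 = Z^2.
  H_2: rank ker ∂_2 − rank ∂_3 = (14 − 13) − 0 = 1, and there is no ∂_3, so H_2 = Z.

H_0 = Z,  H_1 = Z^2,  H_2 = Z.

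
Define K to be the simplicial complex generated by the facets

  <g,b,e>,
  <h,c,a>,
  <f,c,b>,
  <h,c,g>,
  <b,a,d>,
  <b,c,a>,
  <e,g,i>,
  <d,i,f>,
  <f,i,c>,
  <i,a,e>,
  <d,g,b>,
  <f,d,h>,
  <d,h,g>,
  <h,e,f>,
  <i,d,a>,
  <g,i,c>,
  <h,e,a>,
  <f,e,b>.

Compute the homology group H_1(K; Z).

Order the vertices as a < b < c < d < e < f < g < h < i. Listing each simplex with vertices in this order, K has dimension 2 with simplices:

  0-simplices (9): a, b, c, d, e, f, g, h, i
  1-simplices (27): ab, ac, ad, ae, ah, ai, bc, bd, be, bf, bg, cf, cg, ch, ci, df, dg, dh, di, ef, eg, eh, ei, fh, fi, gh, gi
  2-simplices (18): abc, abd, ach, adi, aeh, aei, bcf, bdg, bef, beg, cfi, cgh, cgi, dfh, dfi, dgh, efh, egi

Hence C_0 ≅ Z^9, C_1 ≅ Z^27, C_2 ≅ Z^18.

Boundary ∂_1: C_1 → C_0 sends each edge [p,q] (with p < q) to q − p. For instance
  ∂dh = h − d.
This gives a 9×27 integer matrix of rank 8; reducing to Smith normal form yields diagonal entries (1,1,1,1,1,1,1,1).

Boundary ∂_2: C_2 → C_1 maps a triangle to the signed sum of its edges. For instance
  ∂beg = eg − bg + be,
  ∂abc = bc − ac + ab.
The resulting 27×18 matrix has rank 17, and its Smith normal form has invariant factors (1,1,1,1,1,1,1,1,1,1,1,1,1,1,1,1,1).

Computing H_k = (kernel of ∂_k) / (image of ∂_{k+1}):

  H_1: rank ker ∂_1 − rank ∂_2 = (27 − 8) − 17 = 2, and the invariant factors of ∂_2 are all 1, so H_1 = Z^2.

H_1 ≅ Z^2.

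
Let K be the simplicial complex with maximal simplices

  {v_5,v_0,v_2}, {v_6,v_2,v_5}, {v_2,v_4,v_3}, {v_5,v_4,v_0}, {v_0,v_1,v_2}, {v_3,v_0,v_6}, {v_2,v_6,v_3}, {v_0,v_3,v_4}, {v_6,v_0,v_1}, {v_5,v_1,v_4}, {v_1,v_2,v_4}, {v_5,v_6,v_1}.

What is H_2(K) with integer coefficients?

Take the total order v_0 < v_1 < v_2 < v_3 < v_4 < v_5 < v_6 on the vertex set. Then K (dimension 2) consists of the simplices:

  0-simplices (7): [v_0], [v_1], [v_2], [v_3], [v_4], [v_5], [v_6]
  1-simplices (18): (18 of them)
  2-simplices (12): (12 of them)

so the chain groups are C_0 ≅ Z^7, C_1 ≅ Z^18, C_2 ≅ Z^12.

Boundary ∂_1: C_1 → C_0 is given by ∂[p,q] = [q] − [p]. For instance
  ∂[v_2,v_4] = [v_4] − [v_2].
As a 7×18 matrix over Z this has rank 6, with invariant factors (1,1,1,1,1,1).

Boundary ∂_2: C_2 → C_1 sends each 2-simplex [p,q,r] to [q,r] − [p,r] + [p,q]. For instance
  ∂[v_2,v_5,v_6] = [v_5,v_6] − [v_2,v_6] + [v_2,v_5],
  ∂[v_2,v_3,v_4] = [v_3,v_4] − [v_2,v_4] + [v_2,v_3].
The resulting 18×12 matrix has rank 12, and its Smith normal form has invariant factors (1,1,1,1,1,1,1,1,1,1,1,2).

Now H_k = ker ∂_k / im ∂_{k+1}, so:

  H_2: rank ker ∂_2 − rank ∂_3 = (12 − 12) − 0 = 0, and there is no ∂_3, so H_2 ≅ 0.

(K is a triangulation of the real projective plane RP^2.)

H_2 ≅ 0.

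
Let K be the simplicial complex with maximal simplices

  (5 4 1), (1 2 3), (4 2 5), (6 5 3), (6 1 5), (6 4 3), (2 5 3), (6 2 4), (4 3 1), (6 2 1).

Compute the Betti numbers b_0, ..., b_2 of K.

K has 6 vertices, 15 edges, 10 triangles.
rank ∂_0 = 0, rank ∂_1 = 5 ⇒ b_0 = 6 − 0 − 5 = 1; all invariant factors of ∂_1 are 1 so no torsion. So H_0 ≅ Z.
rank ∂_1 = 5, rank ∂_2 = 10 ⇒ b_1 = 15 − 5 − 10 = 0; ∂_2 has invariant factor(s) [2] giving torsion. So H_1 ≅ Z_2.
rank ∂_2 = 10, rank ∂_3 = 0 ⇒ b_2 = 10 − 10 − 0 = 0. So H_2 ≅ 0.

b_0 = 1, b_1 = 0, b_2 = 0.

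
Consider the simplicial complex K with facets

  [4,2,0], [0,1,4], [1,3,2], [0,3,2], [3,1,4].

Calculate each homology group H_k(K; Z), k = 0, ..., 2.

K has 5 vertices, 10 edges, 5 triangles.
rank ∂_0 = 0, rank ∂_1 = 4 ⇒ b_0 = 5 − 0 − 4 = 1; all invariant factors of ∂_1 are 1 so no torsion. So H_0 = Z.
rank ∂_1 = 4, rank ∂_2 = 5 ⇒ b_1 = 10 − 4 − 5 = 1; all invariant factors of ∂_2 are 1 so no torsion. So H_1 = Z.
rank ∂_2 = 5, rank ∂_3 = 0 ⇒ b_2 = 5 − 5 − 0 = 0. So H_2 = 0.

H_0 ≅ Z,  H_1 ≅ Z,  H_2 = 0.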